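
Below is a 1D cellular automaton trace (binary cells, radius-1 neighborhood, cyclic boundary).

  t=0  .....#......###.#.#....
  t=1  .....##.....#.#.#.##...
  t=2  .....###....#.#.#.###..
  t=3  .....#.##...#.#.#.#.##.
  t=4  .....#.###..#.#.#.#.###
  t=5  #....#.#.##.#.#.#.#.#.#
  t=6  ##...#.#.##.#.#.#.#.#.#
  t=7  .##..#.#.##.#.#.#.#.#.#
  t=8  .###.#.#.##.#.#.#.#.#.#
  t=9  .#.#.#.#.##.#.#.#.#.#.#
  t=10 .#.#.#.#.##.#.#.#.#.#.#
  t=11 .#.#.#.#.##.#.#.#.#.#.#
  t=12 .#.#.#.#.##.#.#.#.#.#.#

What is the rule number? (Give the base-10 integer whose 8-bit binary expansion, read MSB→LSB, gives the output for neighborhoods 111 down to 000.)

92

  [7] ### => .  t=0,i=13
  [6] ##. => #  t=0,i=14
  [5] #.# => .  t=0,i=15
  [4] #.. => #  t=0,i=6
  [3] .## => #  t=0,i=12
  [2] .#. => #  t=0,i=5
  [1] ..# => .  t=0,i=4
  [0] ... => .  t=0,i=0
  bits 01011100 = 92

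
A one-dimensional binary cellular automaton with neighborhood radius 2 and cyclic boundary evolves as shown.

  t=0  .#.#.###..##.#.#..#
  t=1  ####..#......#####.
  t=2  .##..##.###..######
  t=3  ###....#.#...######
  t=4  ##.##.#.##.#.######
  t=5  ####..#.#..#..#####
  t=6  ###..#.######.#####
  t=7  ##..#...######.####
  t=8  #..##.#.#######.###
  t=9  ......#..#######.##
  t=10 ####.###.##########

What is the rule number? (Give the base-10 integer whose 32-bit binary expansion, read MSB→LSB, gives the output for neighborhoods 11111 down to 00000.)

3916945045

  nb #####: next=#  (t=1,i=15, bit31=1)
  nb ####.: next=#  (t=1,i=2, bit30=1)
  nb ###.#: next=#  (t=1,i=17, bit29=1)
  nb ###..: next=.  (t=0,i=7, bit28=0)
  nb ##.##: next=#  (t=1,i=18, bit27=1)
  nb ##.#.: next=.  (t=0,i=12, bit26=0)
  nb ##..#: next=.  (t=0,i=8, bit25=0)
  nb ##...: next=#  (t=3,i=3, bit24=1)
  nb #.###: next=.  (t=0,i=5, bit23=0)
  nb #.##.: next=#  (t=2,i=1, bit22=1)
  nb #.#.#: next=#  (t=0,i=1, bit21=1)
  nb #.#..: next=#  (t=0,i=15, bit20=1)
  nb #..##: next=.  (t=0,i=9, bit19=0)
  nb #..#.: next=#  (t=0,i=17, bit18=1)
  nb #...#: next=#  (t=3,i=11, bit17=1)
  nb #....: next=#  (t=1,i=8, bit16=1)
  nb .####: next=#  (t=1,i=1, bit15=1)
  nb .###.: next=#  (t=0,i=6, bit14=1)
  nb .##.#: next=.  (t=0,i=11, bit13=0)
  nb .##..: next=#  (t=2,i=2, bit12=1)
  nb .#.##: next=.  (t=0,i=4, bit11=0)
  nb .#.#.: next=#  (t=0,i=0, bit10=1)
  nb .#..#: next=#  (t=0,i=16, bit9=1)
  nb .#...: next=.  (t=1,i=7, bit8=0)
  nb ..###: next=#  (t=1,i=13, bit7=1)
  nb ..##.: next=.  (t=0,i=10, bit6=0)
  nb ..#.#: next=.  (t=0,i=18, bit5=0)
  nb ..#..: next=#  (t=1,i=6, bit4=1)
  nb ...##: next=.  (t=1,i=12, bit3=0)
  nb ...#.: next=#  (t=3,i=6, bit2=1)
  nb ....#: next=.  (t=1,i=11, bit1=0)
  nb .....: next=#  (t=1,i=9, bit0=1)
  bits 11101001011101111101011010010101 = 3916945045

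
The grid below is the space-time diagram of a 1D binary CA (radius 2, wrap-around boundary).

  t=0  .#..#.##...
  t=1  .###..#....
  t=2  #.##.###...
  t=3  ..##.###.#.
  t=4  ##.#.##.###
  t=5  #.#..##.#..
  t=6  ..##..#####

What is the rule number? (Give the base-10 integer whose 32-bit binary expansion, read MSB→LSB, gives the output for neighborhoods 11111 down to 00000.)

  #####|.  b31=0 t=4,i=10
  ####.|#  b30=1 t=4,i=0
  ###.#|.  b29=0 t=3,i=7
  ###..|#  b28=1 t=1,i=3
  ##.##|.  b27=0 t=2,i=4
  ##.#.|#  b26=1 t=3,i=8
  ##..#|.  b25=0 t=1,i=4
  ##...|.  b24=0 t=0,i=8
  #.###|#  b23=1 t=2,i=5
  #.##.|#  b22=1 t=0,i=6
  #.#.#|.  b21=0 t=4,i=3
  #.#..|#  b20=1 t=3,i=9
  #..##|.  b19=0 t=5,i=4
  #..#.|#  b18=1 t=0,i=3
  #...#|#  b17=1 t=2,i=9
  #....|.  b16=0 t=0,i=9
  .####|.  b15=0 t=4,i=9
  .###.|#  b14=1 t=1,i=2
  .##.#|#  b13=1 t=2,i=3
  .##..|.  b12=0 t=0,i=7
  .#.##|.  b11=0 t=0,i=5
  .#.#.|.  b10=0 t=5,i=1
  .#..#|#  b9=1 t=0,i=2
  .#...|#  b8=1 t=1,i=7
  ..###|.  b7=0 t=1,i=1
  ..##.|.  b6=0 t=3,i=2
  ..#.#|.  b5=0 t=0,i=4
  ..#..|#  b4=1 t=0,i=1
  ...##|#  b3=1 t=1,i=0
  ...#.|.  b2=0 t=0,i=0
  ....#|.  b1=0 t=0,i=10
  .....|.  b0=0 t=1,i=9
  bits 01010100110101100110001100011000 = 1423336216

1423336216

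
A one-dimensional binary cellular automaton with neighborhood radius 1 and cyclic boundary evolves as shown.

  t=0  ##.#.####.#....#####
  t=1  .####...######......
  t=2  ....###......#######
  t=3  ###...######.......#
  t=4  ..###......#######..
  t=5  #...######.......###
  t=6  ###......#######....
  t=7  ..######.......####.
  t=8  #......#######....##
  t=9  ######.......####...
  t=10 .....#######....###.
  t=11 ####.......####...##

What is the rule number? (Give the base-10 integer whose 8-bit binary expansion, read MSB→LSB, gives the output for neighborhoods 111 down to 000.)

117

  ###|.  b7=0 t=0,i=0
  ##.|#  b6=1 t=0,i=1
  #.#|#  b5=1 t=0,i=2
  #..|#  b4=1 t=0,i=11
  .##|.  b3=0 t=0,i=5
  .#.|#  b2=1 t=0,i=3
  ..#|.  b1=0 t=0,i=14
  ...|#  b0=1 t=0,i=12
  bits 01110101 = 117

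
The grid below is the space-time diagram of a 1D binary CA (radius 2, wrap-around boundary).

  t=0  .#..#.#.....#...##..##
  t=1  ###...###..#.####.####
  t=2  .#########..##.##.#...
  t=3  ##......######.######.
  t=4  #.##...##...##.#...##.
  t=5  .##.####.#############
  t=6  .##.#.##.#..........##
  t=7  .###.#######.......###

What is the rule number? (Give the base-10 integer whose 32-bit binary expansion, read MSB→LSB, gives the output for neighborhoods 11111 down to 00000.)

  #####|.  b31=0 t=1,i=0
  ####.|#  b30=1 t=1,i=1
  ###.#|#  b29=1 t=1,i=16
  ###..|#  b28=1 t=1,i=2
  ##.##|.  b27=0 t=1,i=17
  ##.#.|#  b26=1 t=0,i=0
  ##..#|#  b25=1 t=0,i=18
  ##...|#  b24=1 t=1,i=3
  #.###|#  b23=1 t=1,i=13
  #.##.|#  b22=1 t=2,i=15
  #.#.#|.  b21=0 t=4,i=0
  #.#..|#  b20=1 t=0,i=1
  #..##|#  b19=1 t=0,i=19
  #..#.|.  b18=0 t=0,i=3
  #...#|#  b17=1 t=0,i=14
  #....|#  b16=1 t=0,i=8
  .####|.  b15=0 t=1,i=14
  .###.|#  b14=1 t=1,i=7
  .##.#|#  b13=1 t=0,i=21
  .##..|.  b12=0 t=0,i=17
  .#.##|#  b11=1 t=1,i=12
  .#.#.|.  b10=0 t=0,i=5
  .#..#|#  b9=1 t=0,i=2
  .#...|#  b8=1 t=0,i=7
  ..###|#  b7=1 t=1,i=6
  ..##.|#  b6=1 t=0,i=16
  ..#.#|.  b5=0 t=0,i=4
  ..#..|.  b4=0 t=0,i=12
  ...##|#  b3=1 t=0,i=15
  ...#.|#  b2=1 t=0,i=11
  ....#|.  b1=0 t=0,i=10
  .....|.  b0=0 t=0,i=9
  bits 01110111110110110110101111001100 = 2010868684

2010868684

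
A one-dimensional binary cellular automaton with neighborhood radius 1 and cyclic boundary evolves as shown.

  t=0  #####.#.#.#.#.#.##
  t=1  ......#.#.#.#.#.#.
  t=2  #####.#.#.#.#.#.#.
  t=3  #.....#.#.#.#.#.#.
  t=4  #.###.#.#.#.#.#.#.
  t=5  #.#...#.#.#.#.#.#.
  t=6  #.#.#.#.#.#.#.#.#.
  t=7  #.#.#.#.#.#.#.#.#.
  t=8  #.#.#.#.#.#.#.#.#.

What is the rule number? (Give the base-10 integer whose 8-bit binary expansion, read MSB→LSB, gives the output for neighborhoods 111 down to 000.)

13

  [7] ### => .  t=0,i=0
  [6] ##. => .  t=0,i=4
  [5] #.# => .  t=0,i=5
  [4] #.. => .  t=1,i=17
  [3] .## => #  t=0,i=16
  [2] .#. => #  t=0,i=6
  [1] ..# => .  t=1,i=5
  [0] ... => #  t=1,i=0
  bits 00001101 = 13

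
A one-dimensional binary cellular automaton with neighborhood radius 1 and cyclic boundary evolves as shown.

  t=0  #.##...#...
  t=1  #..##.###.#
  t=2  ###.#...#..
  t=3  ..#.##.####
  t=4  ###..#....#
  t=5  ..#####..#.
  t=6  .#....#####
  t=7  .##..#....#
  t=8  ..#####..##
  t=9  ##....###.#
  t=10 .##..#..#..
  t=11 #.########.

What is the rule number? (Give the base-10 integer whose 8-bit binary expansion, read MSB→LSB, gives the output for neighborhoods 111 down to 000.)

86

  [7] ### => .  t=1,i=7
  [6] ##. => #  t=0,i=3
  [5] #.# => .  t=0,i=1
  [4] #.. => #  t=0,i=4
  [3] .## => .  t=0,i=2
  [2] .#. => #  t=0,i=0
  [1] ..# => #  t=0,i=6
  [0] ... => .  t=0,i=5
  bits 01010110 = 86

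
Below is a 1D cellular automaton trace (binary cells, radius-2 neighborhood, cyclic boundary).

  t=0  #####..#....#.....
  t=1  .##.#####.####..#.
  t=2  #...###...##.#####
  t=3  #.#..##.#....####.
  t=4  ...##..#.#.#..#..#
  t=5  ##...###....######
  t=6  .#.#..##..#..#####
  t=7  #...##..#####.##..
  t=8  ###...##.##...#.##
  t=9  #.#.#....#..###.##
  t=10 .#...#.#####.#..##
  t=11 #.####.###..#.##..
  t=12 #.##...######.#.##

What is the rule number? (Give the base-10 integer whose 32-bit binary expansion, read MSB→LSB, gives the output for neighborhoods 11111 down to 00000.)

2530132790

  nb #####: next=#  (t=0,i=2, bit31=1)
  nb ####.: next=.  (t=0,i=3, bit30=0)
  nb ###.#: next=.  (t=1,i=8, bit29=0)
  nb ###..: next=#  (t=0,i=4, bit28=1)
  nb ##.##: next=.  (t=1,i=3, bit27=0)
  nb ##.#.: next=#  (t=3,i=7, bit26=1)
  nb ##..#: next=#  (t=0,i=5, bit25=1)
  nb ##...: next=.  (t=2,i=1, bit24=0)
  nb #.###: next=#  (t=1,i=4, bit23=1)
  nb #.##.: next=#  (t=7,i=14, bit22=1)
  nb #.#.#: next=.  (t=3,i=0, bit21=0)
  nb #.#..: next=.  (t=3,i=2, bit20=0)
  nb #..##: next=#  (t=1,i=0, bit19=1)
  nb #..#.: next=#  (t=0,i=6, bit18=1)
  nb #...#: next=#  (t=2,i=2, bit17=1)
  nb #....: next=.  (t=0,i=9, bit16=0)
  nb .####: next=#  (t=0,i=1, bit15=1)
  nb .###.: next=#  (t=2,i=5, bit14=1)
  nb .##.#: next=.  (t=1,i=2, bit13=0)
  nb .##..: next=.  (t=4,i=4, bit12=0)
  nb .#.##: next=.  (t=8,i=15, bit11=0)
  nb .#.#.: next=.  (t=3,i=1, bit10=0)
  nb .#..#: next=#  (t=1,i=17, bit9=1)
  nb .#...: next=#  (t=0,i=8, bit8=1)
  nb ..###: next=.  (t=0,i=0, bit7=0)
  nb ..##.: next=.  (t=1,i=1, bit6=0)
  nb ..#.#: next=#  (t=4,i=7, bit5=1)
  nb ..#..: next=#  (t=0,i=7, bit4=1)
  nb ...##: next=.  (t=0,i=17, bit3=0)
  nb ...#.: next=#  (t=0,i=11, bit2=1)
  nb ....#: next=#  (t=0,i=10, bit1=1)
  nb .....: next=.  (t=0,i=15, bit0=0)
  bits 10010110110011101100001100110110 = 2530132790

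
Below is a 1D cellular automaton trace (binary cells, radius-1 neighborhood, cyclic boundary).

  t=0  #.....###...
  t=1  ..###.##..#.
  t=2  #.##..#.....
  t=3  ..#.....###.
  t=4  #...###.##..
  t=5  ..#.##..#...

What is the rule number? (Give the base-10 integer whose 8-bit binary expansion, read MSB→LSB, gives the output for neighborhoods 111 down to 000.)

137

  ### -> #   bit 7 = 1  t=0,i=7
  ##. -> .   bit 6 = 0  t=0,i=8
  #.# -> .   bit 5 = 0  t=1,i=5
  #.. -> .   bit 4 = 0  t=0,i=1
  .## -> #   bit 3 = 1  t=0,i=6
  .#. -> .   bit 2 = 0  t=0,i=0
  ..# -> .   bit 1 = 0  t=0,i=5
  ... -> #   bit 0 = 1  t=0,i=2
  bits 10001001 = 137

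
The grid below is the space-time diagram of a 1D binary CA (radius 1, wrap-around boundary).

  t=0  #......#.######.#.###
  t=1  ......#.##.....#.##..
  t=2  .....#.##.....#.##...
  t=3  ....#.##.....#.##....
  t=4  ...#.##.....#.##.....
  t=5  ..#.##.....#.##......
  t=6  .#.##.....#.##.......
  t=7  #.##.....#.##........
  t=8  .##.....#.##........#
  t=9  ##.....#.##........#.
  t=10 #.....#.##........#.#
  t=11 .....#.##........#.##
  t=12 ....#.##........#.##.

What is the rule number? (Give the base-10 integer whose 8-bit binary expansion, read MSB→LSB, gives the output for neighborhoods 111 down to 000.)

42

  nb ###: next=.  (t=0,i=10, bit7=0)
  nb ##.: next=.  (t=0,i=0, bit6=0)
  nb #.#: next=#  (t=0,i=8, bit5=1)
  nb #..: next=.  (t=0,i=1, bit4=0)
  nb .##: next=#  (t=0,i=9, bit3=1)
  nb .#.: next=.  (t=0,i=7, bit2=0)
  nb ..#: next=#  (t=0,i=6, bit1=1)
  nb ...: next=.  (t=0,i=2, bit0=0)
  bits 00101010 = 42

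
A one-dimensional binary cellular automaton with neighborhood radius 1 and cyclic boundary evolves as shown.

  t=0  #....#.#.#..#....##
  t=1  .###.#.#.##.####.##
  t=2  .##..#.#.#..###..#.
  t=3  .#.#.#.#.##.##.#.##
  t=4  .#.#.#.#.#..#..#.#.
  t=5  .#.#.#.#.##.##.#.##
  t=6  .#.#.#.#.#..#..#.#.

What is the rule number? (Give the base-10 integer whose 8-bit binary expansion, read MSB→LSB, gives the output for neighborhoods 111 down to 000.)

  nb ###: next=#  (t=0,i=18, bit7=1)
  nb ##.: next=.  (t=0,i=0, bit6=0)
  nb #.#: next=.  (t=0,i=6, bit5=0)
  nb #..: next=#  (t=0,i=1, bit4=1)
  nb .##: next=#  (t=0,i=17, bit3=1)
  nb .#.: next=#  (t=0,i=5, bit2=1)
  nb ..#: next=.  (t=0,i=4, bit1=0)
  nb ...: next=#  (t=0,i=2, bit0=1)
  bits 10011101 = 157

157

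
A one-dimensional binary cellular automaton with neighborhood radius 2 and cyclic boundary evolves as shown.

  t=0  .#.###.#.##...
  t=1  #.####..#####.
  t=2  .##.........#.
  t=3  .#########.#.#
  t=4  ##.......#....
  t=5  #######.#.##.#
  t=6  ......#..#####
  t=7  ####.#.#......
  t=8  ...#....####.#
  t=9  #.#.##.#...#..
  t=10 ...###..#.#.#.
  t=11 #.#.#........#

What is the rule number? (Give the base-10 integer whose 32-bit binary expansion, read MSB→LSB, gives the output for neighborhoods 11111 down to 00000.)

700545869

  ##### -> .   bit 31 = 0  t=1,i=10
  ####. -> .   bit 30 = 0  t=1,i=4
  ###.# -> #   bit 29 = 1  t=0,i=5
  ###.. -> .   bit 28 = 0  t=1,i=5
  ##.## -> #   bit 27 = 1  t=5,i=12
  ##.#. -> .   bit 26 = 0  t=0,i=6
  ##..# -> .   bit 25 = 0  t=1,i=6
  ##... -> #   bit 24 = 1  t=0,i=11
  #.### -> #   bit 23 = 1  t=0,i=3
  #.##. -> #   bit 22 = 1  t=0,i=9
  #.#.# -> .   bit 21 = 0  t=0,i=7
  #.#.. -> .   bit 20 = 0  t=7,i=7
  #..## -> .   bit 19 = 0  t=1,i=7
  #..#. -> .   bit 18 = 0  t=9,i=13
  #...# -> .   bit 17 = 0  t=8,i=1
  #.... -> #   bit 16 = 1  t=0,i=12
  .#### -> .   bit 15 = 0  t=1,i=3
  .###. -> #   bit 14 = 1  t=0,i=4
  .##.# -> #   bit 13 = 1  t=5,i=11
  .##.. -> #   bit 12 = 1  t=0,i=10
  .#.## -> #   bit 11 = 1  t=0,i=2
  .#.#. -> .   bit 10 = 0  t=3,i=12
  .#..# -> #   bit 9 = 1  t=2,i=13
  .#... -> #   bit 8 = 1  t=4,i=10
  ..### -> .   bit 7 = 0  t=1,i=8
  ..##. -> #   bit 6 = 1  t=2,i=1
  ..#.# -> .   bit 5 = 0  t=0,i=1
  ..#.. -> .   bit 4 = 0  t=2,i=12
  ...## -> #   bit 3 = 1  t=4,i=13
  ...#. -> #   bit 2 = 1  t=0,i=0
  ....# -> .   bit 1 = 0  t=0,i=13
  ..... -> #   bit 0 = 1  t=2,i=5
  bits 00101001110000010111101101001101 = 700545869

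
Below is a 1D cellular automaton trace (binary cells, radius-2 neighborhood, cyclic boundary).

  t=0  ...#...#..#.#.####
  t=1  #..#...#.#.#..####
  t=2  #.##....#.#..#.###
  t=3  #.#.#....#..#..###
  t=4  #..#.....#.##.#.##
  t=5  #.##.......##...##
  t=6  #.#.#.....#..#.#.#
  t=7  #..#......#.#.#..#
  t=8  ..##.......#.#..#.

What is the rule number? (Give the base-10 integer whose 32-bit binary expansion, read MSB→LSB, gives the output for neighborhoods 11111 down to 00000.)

4056736792

  [31] ##### => #  t=1,i=16
  [30] ####. => #  t=0,i=16
  [29] ###.# => #  t=2,i=0
  [28] ###.. => #  t=0,i=17
  [27] ##.## => .  t=2,i=1
  [26] ##.#. => .  t=3,i=1
  [25] ##..# => .  t=1,i=1
  [24] ##... => #  t=0,i=0
  [23] #.### => #  t=0,i=14
  [22] #.##. => #  t=2,i=2
  [21] #.#.# => .  t=0,i=12
  [20] #.#.. => .  t=1,i=11
  [19] #..## => #  t=1,i=13
  [18] #..#. => #  t=0,i=9
  [17] #...# => .  t=0,i=1
  [16] #.... => .  t=2,i=5
  [15] .#### => #  t=0,i=15
  [14] .###. => #  t=4,i=17
  [13] .##.# => #  t=4,i=12
  [12] .##.. => .  t=2,i=3
  [11] .#.## => .  t=0,i=13
  [10] .#.#. => #  t=0,i=11
  [9] .#..# => .  t=0,i=8
  [8] .#... => .  t=0,i=4
  [7] ..### => .  t=1,i=14
  [6] ..##. => .  t=5,i=11
  [5] ..#.# => .  t=0,i=10
  [4] ..#.. => #  t=0,i=3
  [3] ...## => #  t=5,i=10
  [2] ...#. => .  t=0,i=2
  [1] ....# => .  t=2,i=6
  [0] ..... => .  t=4,i=6
  bits 11110001110011001110010000011000 = 4056736792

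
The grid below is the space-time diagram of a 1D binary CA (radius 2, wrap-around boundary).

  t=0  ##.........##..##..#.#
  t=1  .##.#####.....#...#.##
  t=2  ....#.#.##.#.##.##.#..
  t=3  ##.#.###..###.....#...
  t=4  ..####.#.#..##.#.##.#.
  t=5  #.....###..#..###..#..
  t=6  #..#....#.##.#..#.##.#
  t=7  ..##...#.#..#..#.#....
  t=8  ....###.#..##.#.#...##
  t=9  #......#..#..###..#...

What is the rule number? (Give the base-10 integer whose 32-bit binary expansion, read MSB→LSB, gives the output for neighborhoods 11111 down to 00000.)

2511211541

  nb #####: next=#  (t=1,i=6, bit31=1)
  nb ####.: next=.  (t=1,i=7, bit30=0)
  nb ###.#: next=.  (t=4,i=5, bit29=0)
  nb ###..: next=#  (t=0,i=1, bit28=1)
  nb ##.##: next=.  (t=1,i=0, bit27=0)
  nb ##.#.: next=#  (t=2,i=10, bit26=1)
  nb ##..#: next=.  (t=0,i=13, bit25=0)
  nb ##...: next=#  (t=0,i=2, bit24=1)
  nb #.###: next=#  (t=0,i=21, bit23=1)
  nb #.##.: next=.  (t=1,i=1, bit22=0)
  nb #.#.#: next=#  (t=2,i=6, bit21=1)
  nb #.#..: next=.  (t=2,i=19, bit20=0)
  nb #..##: next=#  (t=0,i=14, bit19=1)
  nb #..#.: next=#  (t=0,i=18, bit18=1)
  nb #...#: next=#  (t=1,i=16, bit17=1)
  nb #....: next=.  (t=0,i=3, bit16=0)
  nb .####: next=.  (t=1,i=5, bit15=0)
  nb .###.: next=.  (t=0,i=0, bit14=0)
  nb .##.#: next=.  (t=1,i=2, bit13=0)
  nb .##..: next=.  (t=0,i=12, bit12=0)
  nb .#.##: next=#  (t=0,i=20, bit11=1)
  nb .#.#.: next=#  (t=2,i=5, bit10=1)
  nb .#..#: next=.  (t=4,i=10, bit9=0)
  nb .#...: next=.  (t=1,i=15, bit8=0)
  nb ..###: next=.  (t=3,i=10, bit7=0)
  nb ..##.: next=.  (t=0,i=11, bit6=0)
  nb ..#.#: next=.  (t=0,i=19, bit5=0)
  nb ..#..: next=#  (t=1,i=14, bit4=1)
  nb ...##: next=.  (t=0,i=10, bit3=0)
  nb ...#.: next=#  (t=1,i=13, bit2=1)
  nb ....#: next=.  (t=0,i=9, bit1=0)
  nb .....: next=#  (t=0,i=4, bit0=1)
  bits 10010101101011100000110000010101 = 2511211541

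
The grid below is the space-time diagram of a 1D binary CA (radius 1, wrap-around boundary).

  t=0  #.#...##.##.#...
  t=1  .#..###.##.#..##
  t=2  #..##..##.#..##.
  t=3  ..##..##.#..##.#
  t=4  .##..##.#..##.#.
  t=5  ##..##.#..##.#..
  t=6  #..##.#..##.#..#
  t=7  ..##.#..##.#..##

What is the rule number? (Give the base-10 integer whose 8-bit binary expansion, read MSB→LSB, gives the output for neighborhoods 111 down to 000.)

43

  nb ###: next=.  (t=1,i=5, bit7=0)
  nb ##.: next=.  (t=0,i=7, bit6=0)
  nb #.#: next=#  (t=0,i=1, bit5=1)
  nb #..: next=.  (t=0,i=3, bit4=0)
  nb .##: next=#  (t=0,i=6, bit3=1)
  nb .#.: next=.  (t=0,i=0, bit2=0)
  nb ..#: next=#  (t=0,i=5, bit1=1)
  nb ...: next=#  (t=0,i=4, bit0=1)
  bits 00101011 = 43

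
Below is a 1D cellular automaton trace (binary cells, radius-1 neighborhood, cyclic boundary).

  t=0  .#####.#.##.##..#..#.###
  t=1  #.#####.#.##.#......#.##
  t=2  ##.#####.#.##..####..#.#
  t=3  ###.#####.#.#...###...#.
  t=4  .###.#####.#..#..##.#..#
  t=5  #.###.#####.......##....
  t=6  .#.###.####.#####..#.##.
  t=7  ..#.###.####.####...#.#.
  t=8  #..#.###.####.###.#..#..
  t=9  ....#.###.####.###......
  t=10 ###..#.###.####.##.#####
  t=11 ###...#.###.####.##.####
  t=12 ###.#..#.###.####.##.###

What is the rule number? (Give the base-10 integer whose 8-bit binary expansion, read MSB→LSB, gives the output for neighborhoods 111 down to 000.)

  ###|#  b7=1 t=0,i=2
  ##.|#  b6=1 t=0,i=5
  #.#|#  b5=1 t=0,i=0
  #..|.  b4=0 t=0,i=14
  .##|.  b3=0 t=0,i=1
  .#.|.  b2=0 t=0,i=7
  ..#|.  b1=0 t=0,i=15
  ...|#  b0=1 t=1,i=15
  bits 11100001 = 225

225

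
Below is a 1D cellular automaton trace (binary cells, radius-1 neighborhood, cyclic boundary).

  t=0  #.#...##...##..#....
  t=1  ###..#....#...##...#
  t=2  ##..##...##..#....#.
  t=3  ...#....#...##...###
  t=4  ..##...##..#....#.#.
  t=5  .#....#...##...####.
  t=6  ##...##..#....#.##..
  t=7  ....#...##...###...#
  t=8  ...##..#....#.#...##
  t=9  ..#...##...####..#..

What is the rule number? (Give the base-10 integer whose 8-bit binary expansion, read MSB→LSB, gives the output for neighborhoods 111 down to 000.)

166

  [7] ### => #  t=1,i=0
  [6] ##. => .  t=0,i=7
  [5] #.# => #  t=0,i=1
  [4] #.. => .  t=0,i=3
  [3] .## => .  t=0,i=6
  [2] .#. => #  t=0,i=0
  [1] ..# => #  t=0,i=5
  [0] ... => .  t=0,i=4
  bits 10100110 = 166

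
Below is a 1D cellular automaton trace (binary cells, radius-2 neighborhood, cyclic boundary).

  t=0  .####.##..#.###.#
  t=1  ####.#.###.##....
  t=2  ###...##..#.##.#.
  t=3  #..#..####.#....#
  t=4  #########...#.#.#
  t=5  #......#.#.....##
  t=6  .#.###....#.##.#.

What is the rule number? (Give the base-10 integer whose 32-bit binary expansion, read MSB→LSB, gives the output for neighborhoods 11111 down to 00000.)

1267506131

  ##### -> .   bit 31 = 0  t=4,i=1
  ####. -> #   bit 30 = 1  t=0,i=3
  ###.# -> .   bit 29 = 0  t=0,i=4
  ###.. -> .   bit 28 = 0  t=2,i=2
  ##.## -> #   bit 27 = 1  t=0,i=5
  ##.#. -> .   bit 26 = 0  t=0,i=15
  ##..# -> #   bit 25 = 1  t=0,i=8
  ##... -> #   bit 24 = 1  t=1,i=13
  #.### -> #   bit 23 = 1  t=0,i=1
  #.##. -> .   bit 22 = 0  t=0,i=6
  #.#.# -> .   bit 21 = 0  t=0,i=16
  #.#.. -> .   bit 20 = 0  t=3,i=11
  #..## -> #   bit 19 = 1  t=3,i=5
  #..#. -> #   bit 18 = 1  t=0,i=9
  #...# -> .   bit 17 = 0  t=2,i=4
  #.... -> .   bit 16 = 0  t=1,i=14
  .#### -> #   bit 15 = 1  t=0,i=2
  .###. -> .   bit 14 = 0  t=0,i=13
  .##.# -> .   bit 13 = 0  t=2,i=13
  .##.. -> #   bit 12 = 1  t=0,i=7
  .#.## -> #   bit 11 = 1  t=0,i=0
  .#.#. -> .   bit 10 = 0  t=4,i=13
  .#..# -> #   bit 9 = 1  t=3,i=4
  .#... -> #   bit 8 = 1  t=3,i=12
  ..### -> #   bit 7 = 1  t=1,i=0
  ..##. -> #   bit 6 = 1  t=2,i=6
  ..#.# -> .   bit 5 = 0  t=0,i=10
  ..#.. -> #   bit 4 = 1  t=3,i=3
  ...## -> .   bit 3 = 0  t=1,i=16
  ...#. -> .   bit 2 = 0  t=4,i=11
  ....# -> #   bit 1 = 1  t=1,i=15
  ..... -> #   bit 0 = 1  t=5,i=3
  bits 01001011100011001001101111010011 = 1267506131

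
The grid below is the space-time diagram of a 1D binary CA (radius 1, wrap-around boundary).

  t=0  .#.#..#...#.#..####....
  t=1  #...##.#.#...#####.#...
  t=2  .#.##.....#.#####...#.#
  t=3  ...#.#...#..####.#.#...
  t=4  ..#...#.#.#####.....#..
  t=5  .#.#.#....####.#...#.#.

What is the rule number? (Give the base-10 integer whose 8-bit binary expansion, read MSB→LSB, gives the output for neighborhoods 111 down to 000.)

  nb ###: next=#  (t=0,i=16, bit7=1)
  nb ##.: next=.  (t=0,i=18, bit6=0)
  nb #.#: next=.  (t=0,i=2, bit5=0)
  nb #..: next=#  (t=0,i=4, bit4=1)
  nb .##: next=#  (t=0,i=15, bit3=1)
  nb .#.: next=.  (t=0,i=1, bit2=0)
  nb ..#: next=#  (t=0,i=0, bit1=1)
  nb ...: next=.  (t=0,i=8, bit0=0)
  bits 10011010 = 154

154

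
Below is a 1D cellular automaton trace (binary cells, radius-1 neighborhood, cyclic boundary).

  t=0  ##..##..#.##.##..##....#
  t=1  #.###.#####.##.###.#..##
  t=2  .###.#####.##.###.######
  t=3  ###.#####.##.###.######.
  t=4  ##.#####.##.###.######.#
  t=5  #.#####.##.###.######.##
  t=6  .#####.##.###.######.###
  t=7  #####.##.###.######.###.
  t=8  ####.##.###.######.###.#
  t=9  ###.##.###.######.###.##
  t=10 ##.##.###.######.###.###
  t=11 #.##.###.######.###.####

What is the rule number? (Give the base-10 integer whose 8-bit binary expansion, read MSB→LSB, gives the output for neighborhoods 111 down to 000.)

  ###|#  b7=1 t=0,i=0
  ##.|.  b6=0 t=0,i=1
  #.#|#  b5=1 t=0,i=9
  #..|#  b4=1 t=0,i=2
  .##|#  b3=1 t=0,i=4
  .#.|#  b2=1 t=0,i=8
  ..#|#  b1=1 t=0,i=3
  ...|.  b0=0 t=0,i=20
  bits 10111110 = 190

190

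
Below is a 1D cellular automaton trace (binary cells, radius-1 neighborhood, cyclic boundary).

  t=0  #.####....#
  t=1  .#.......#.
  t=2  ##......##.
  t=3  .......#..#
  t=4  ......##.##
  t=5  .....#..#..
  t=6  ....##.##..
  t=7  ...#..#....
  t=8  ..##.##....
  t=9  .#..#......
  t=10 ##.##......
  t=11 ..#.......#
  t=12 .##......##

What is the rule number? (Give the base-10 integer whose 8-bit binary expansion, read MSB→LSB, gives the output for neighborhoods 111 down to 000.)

  ###|.  b7=0 t=0,i=3
  ##.|.  b6=0 t=0,i=0
  #.#|#  b5=1 t=0,i=1
  #..|.  b4=0 t=0,i=6
  .##|.  b3=0 t=0,i=2
  .#.|#  b2=1 t=1,i=1
  ..#|#  b1=1 t=0,i=9
  ...|.  b0=0 t=0,i=7
  bits 00100110 = 38

38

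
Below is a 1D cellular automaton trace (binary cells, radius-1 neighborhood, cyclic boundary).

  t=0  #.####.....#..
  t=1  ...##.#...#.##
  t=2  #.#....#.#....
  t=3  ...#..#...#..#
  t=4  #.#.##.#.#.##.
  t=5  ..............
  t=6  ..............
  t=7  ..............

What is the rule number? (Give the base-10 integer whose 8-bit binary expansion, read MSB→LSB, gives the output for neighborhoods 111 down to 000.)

  ### -> #   bit 7 = 1  t=0,i=3
  ##. -> .   bit 6 = 0  t=0,i=5
  #.# -> .   bit 5 = 0  t=0,i=1
  #.. -> #   bit 4 = 1  t=0,i=6
  .## -> .   bit 3 = 0  t=0,i=2
  .#. -> .   bit 2 = 0  t=0,i=0
  ..# -> #   bit 1 = 1  t=0,i=10
  ... -> .   bit 0 = 0  t=0,i=7
  bits 10010010 = 146

146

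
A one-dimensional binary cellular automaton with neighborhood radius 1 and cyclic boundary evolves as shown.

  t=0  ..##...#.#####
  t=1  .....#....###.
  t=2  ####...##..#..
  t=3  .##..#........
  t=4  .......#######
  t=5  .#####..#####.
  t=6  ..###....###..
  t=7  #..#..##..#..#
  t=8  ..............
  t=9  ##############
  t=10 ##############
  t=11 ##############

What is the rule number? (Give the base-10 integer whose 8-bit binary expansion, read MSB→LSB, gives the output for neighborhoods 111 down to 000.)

129

  [7] ### => #  t=0,i=10
  [6] ##. => .  t=0,i=3
  [5] #.# => .  t=0,i=8
  [4] #.. => .  t=0,i=0
  [3] .## => .  t=0,i=2
  [2] .#. => .  t=0,i=7
  [1] ..# => .  t=0,i=1
  [0] ... => #  t=0,i=5
  bits 10000001 = 129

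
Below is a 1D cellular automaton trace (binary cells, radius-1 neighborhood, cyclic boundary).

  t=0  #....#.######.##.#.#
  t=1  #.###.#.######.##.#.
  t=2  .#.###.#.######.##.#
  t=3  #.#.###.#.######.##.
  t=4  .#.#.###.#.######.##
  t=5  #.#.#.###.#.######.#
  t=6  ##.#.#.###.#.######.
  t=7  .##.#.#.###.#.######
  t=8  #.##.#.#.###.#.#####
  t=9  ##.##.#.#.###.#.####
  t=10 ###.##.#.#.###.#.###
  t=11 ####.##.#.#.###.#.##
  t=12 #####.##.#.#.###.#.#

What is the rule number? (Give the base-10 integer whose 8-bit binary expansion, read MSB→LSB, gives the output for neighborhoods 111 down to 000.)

227

  ### -> #   bit 7 = 1  t=0,i=8
  ##. -> #   bit 6 = 1  t=0,i=0
  #.# -> #   bit 5 = 1  t=0,i=6
  #.. -> .   bit 4 = 0  t=0,i=1
  .## -> .   bit 3 = 0  t=0,i=7
  .#. -> .   bit 2 = 0  t=0,i=5
  ..# -> #   bit 1 = 1  t=0,i=4
  ... -> #   bit 0 = 1  t=0,i=2
  bits 11100011 = 227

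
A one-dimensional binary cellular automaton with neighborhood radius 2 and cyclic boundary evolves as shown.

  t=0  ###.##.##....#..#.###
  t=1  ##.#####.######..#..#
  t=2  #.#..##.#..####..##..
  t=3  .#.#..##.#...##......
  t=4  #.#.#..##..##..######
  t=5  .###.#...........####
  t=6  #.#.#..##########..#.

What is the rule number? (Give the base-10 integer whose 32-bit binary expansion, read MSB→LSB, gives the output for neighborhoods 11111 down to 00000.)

3714280991

  [31] ##### => #  t=0,i=0
  [30] ####. => #  t=0,i=1
  [29] ###.# => .  t=0,i=2
  [28] ###.. => #  t=1,i=14
  [27] ##.## => #  t=0,i=3
  [26] ##.#. => #  t=2,i=7
  [25] ##..# => .  t=1,i=15
  [24] ##... => #  t=0,i=9
  [23] #.### => .  t=0,i=18
  [22] #.##. => #  t=0,i=4
  [21] #.#.# => #  t=4,i=2
  [20] #.#.. => .  t=2,i=2
  [19] #..## => .  t=1,i=19
  [18] #..#. => .  t=0,i=15
  [17] #...# => #  t=3,i=11
  [16] #.... => #  t=0,i=10
  [15] .#### => .  t=0,i=19
  [14] .###. => #  t=1,i=0
  [13] .##.# => #  t=0,i=5
  [12] .##.. => .  t=0,i=8
  [11] .#.## => #  t=0,i=17
  [10] .#.#. => #  t=2,i=1
  [9] .#..# => #  t=0,i=14
  [8] .#... => .  t=3,i=10
  [7] ..### => .  t=1,i=20
  [6] ..##. => .  t=2,i=5
  [5] ..#.# => .  t=0,i=16
  [4] ..#.. => #  t=0,i=13
  [3] ...## => #  t=3,i=12
  [2] ...#. => #  t=0,i=12
  [1] ....# => #  t=0,i=11
  [0] ..... => #  t=3,i=17
  bits 11011101011000110110111000011111 = 3714280991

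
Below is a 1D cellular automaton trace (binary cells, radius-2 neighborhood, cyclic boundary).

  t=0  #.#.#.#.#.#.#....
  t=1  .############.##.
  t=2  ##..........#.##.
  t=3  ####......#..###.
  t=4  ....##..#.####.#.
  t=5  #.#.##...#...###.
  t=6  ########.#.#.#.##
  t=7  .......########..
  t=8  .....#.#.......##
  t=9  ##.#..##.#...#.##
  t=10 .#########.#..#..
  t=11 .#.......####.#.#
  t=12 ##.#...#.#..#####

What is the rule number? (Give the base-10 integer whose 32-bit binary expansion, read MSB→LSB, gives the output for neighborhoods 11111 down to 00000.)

628834002

  #####|.  b31=0 t=1,i=3
  ####.|.  b30=0 t=1,i=11
  ###.#|#  b29=1 t=1,i=12
  ###..|.  b28=0 t=3,i=3
  ##.##|.  b27=0 t=1,i=13
  ##.#.|#  b26=1 t=4,i=14
  ##..#|.  b25=0 t=1,i=16
  ##...|#  b24=1 t=2,i=2
  #.###|.  b23=0 t=3,i=0
  #.##.|#  b22=1 t=1,i=14
  #.#.#|#  b21=1 t=0,i=2
  #.#..|#  b20=1 t=0,i=12
  #..##|#  b19=1 t=1,i=0
  #..#.|.  b18=0 t=4,i=7
  #...#|#  b17=1 t=5,i=7
  #....|#  b16=1 t=0,i=14
  .####|.  b15=0 t=1,i=2
  .###.|.  b14=0 t=3,i=14
  .##.#|#  b13=1 t=2,i=15
  .##..|#  b12=1 t=1,i=15
  .#.##|#  b11=1 t=2,i=13
  .#.#.|#  b10=1 t=0,i=1
  .#..#|#  b9=1 t=3,i=11
  .#...|.  b8=0 t=0,i=13
  ..###|#  b7=1 t=1,i=1
  ..##.|#  b6=1 t=4,i=4
  ..#.#|.  b5=0 t=0,i=0
  ..#..|#  b4=1 t=3,i=10
  ...##|.  b3=0 t=4,i=3
  ...#.|.  b2=0 t=0,i=16
  ....#|#  b1=1 t=0,i=15
  .....|.  b0=0 t=2,i=4
  bits 00100101011110110011111011010010 = 628834002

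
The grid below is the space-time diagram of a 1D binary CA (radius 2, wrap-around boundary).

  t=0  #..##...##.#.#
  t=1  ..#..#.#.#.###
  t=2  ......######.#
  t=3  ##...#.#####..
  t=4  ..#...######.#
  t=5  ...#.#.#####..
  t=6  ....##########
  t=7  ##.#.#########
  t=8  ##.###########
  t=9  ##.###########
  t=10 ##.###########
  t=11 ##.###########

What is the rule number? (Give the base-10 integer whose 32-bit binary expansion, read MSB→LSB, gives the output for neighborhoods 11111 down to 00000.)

4058623240

  ##### -> #   bit 31 = 1  t=2,i=8
  ####. -> #   bit 30 = 1  t=2,i=10
  ###.# -> #   bit 29 = 1  t=2,i=11
  ###.. -> #   bit 28 = 1  t=1,i=13
  ##.## -> .   bit 27 = 0  t=8,i=2
  ##.#. -> .   bit 26 = 0  t=0,i=10
  ##..# -> .   bit 25 = 0  t=0,i=1
  ##... -> #   bit 24 = 1  t=0,i=5
  #.### -> #   bit 23 = 1  t=1,i=11
  #.##. -> #   bit 22 = 1  t=0,i=13
  #.#.# -> #   bit 21 = 1  t=0,i=11
  #.#.. -> .   bit 20 = 0  t=2,i=13
  #..## -> #   bit 19 = 1  t=0,i=2
  #..#. -> .   bit 18 = 0  t=1,i=1
  #...# -> .   bit 17 = 0  t=0,i=6
  #.... -> #   bit 16 = 1  t=2,i=1
  .#### -> #   bit 15 = 1  t=2,i=7
  .###. -> .   bit 14 = 0  t=1,i=12
  .##.# -> #   bit 13 = 1  t=0,i=9
  .##.. -> .   bit 12 = 0  t=0,i=0
  .#.## -> #   bit 11 = 1  t=0,i=12
  .#.#. -> #   bit 10 = 1  t=1,i=6
  .#..# -> .   bit 9 = 0  t=1,i=3
  .#... -> #   bit 8 = 1  t=2,i=0
  ..### -> .   bit 7 = 0  t=2,i=6
  ..##. -> .   bit 6 = 0  t=0,i=3
  ..#.# -> .   bit 5 = 0  t=1,i=5
  ..#.. -> .   bit 4 = 0  t=1,i=2
  ...## -> #   bit 3 = 1  t=0,i=7
  ...#. -> .   bit 2 = 0  t=3,i=4
  ....# -> .   bit 1 = 0  t=2,i=4
  ..... -> .   bit 0 = 0  t=2,i=2
  bits 11110001111010011010110100001000 = 4058623240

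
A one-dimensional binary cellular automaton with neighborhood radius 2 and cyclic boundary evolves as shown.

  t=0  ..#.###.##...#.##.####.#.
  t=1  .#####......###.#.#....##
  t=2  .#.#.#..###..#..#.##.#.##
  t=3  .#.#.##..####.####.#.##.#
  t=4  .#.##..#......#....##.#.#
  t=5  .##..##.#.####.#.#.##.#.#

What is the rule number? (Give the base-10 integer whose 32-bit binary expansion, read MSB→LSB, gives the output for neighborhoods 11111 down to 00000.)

  ##### -> #   bit 31 = 1  t=1,i=3
  ####. -> .   bit 30 = 0  t=0,i=20
  ###.# -> .   bit 29 = 0  t=0,i=6
  ###.. -> #   bit 28 = 1  t=1,i=5
  ##.## -> .   bit 27 = 0  t=0,i=7
  ##.#. -> .   bit 26 = 0  t=0,i=22
  ##..# -> #   bit 25 = 1  t=2,i=11
  ##... -> .   bit 24 = 0  t=0,i=10
  #.### -> #   bit 23 = 1  t=0,i=4
  #.##. -> .   bit 22 = 0  t=0,i=8
  #.#.# -> #   bit 21 = 1  t=1,i=16
  #.#.. -> #   bit 20 = 1  t=0,i=23
  #..## -> .   bit 19 = 0  t=2,i=7
  #..#. -> #   bit 18 = 1  t=2,i=12
  #...# -> .   bit 17 = 0  t=0,i=0
  #.... -> .   bit 16 = 0  t=1,i=7
  .#### -> .   bit 15 = 0  t=0,i=19
  .###. -> #   bit 14 = 1  t=0,i=5
  .##.# -> #   bit 13 = 1  t=0,i=16
  .##.. -> .   bit 12 = 0  t=0,i=9
  .#.## -> #   bit 11 = 1  t=0,i=3
  .#.#. -> .   bit 10 = 0  t=1,i=17
  .#..# -> #   bit 9 = 1  t=2,i=6
  .#... -> #   bit 8 = 1  t=0,i=24
  ..### -> .   bit 7 = 0  t=1,i=12
  ..##. -> #   bit 6 = 1  t=1,i=23
  ..#.# -> #   bit 5 = 1  t=0,i=2
  ..#.. -> .   bit 4 = 0  t=2,i=13
  ...## -> .   bit 3 = 0  t=1,i=11
  ...#. -> #   bit 2 = 1  t=0,i=1
  ....# -> #   bit 1 = 1  t=1,i=10
  ..... -> #   bit 0 = 1  t=1,i=8
  bits 10010010101101000110101101100111 = 2461297511

2461297511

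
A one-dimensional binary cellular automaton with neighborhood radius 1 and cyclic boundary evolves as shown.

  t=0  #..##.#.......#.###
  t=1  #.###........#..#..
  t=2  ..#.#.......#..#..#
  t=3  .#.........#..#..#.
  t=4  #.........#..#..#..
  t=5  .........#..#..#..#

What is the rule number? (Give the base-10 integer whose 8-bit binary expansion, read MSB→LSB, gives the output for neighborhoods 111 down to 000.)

74

  nb ###: next=.  (t=0,i=17, bit7=0)
  nb ##.: next=#  (t=0,i=0, bit6=1)
  nb #.#: next=.  (t=0,i=5, bit5=0)
  nb #..: next=.  (t=0,i=1, bit4=0)
  nb .##: next=#  (t=0,i=3, bit3=1)
  nb .#.: next=.  (t=0,i=6, bit2=0)
  nb ..#: next=#  (t=0,i=2, bit1=1)
  nb ...: next=.  (t=0,i=8, bit0=0)
  bits 01001010 = 74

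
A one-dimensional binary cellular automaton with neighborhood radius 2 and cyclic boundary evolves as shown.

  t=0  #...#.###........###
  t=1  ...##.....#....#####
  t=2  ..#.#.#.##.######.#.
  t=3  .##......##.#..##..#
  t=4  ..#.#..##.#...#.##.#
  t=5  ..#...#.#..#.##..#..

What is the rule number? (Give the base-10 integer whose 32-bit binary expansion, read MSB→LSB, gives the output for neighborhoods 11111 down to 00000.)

  #####|.  b31=0 t=1,i=17
  ####.|#  b30=1 t=0,i=19
  ###.#|#  b29=1 t=2,i=16
  ###..|.  b28=0 t=0,i=0
  ##.##|#  b27=1 t=2,i=10
  ##.#.|.  b26=0 t=2,i=17
  ##..#|#  b25=1 t=3,i=17
  ##...|.  b24=0 t=0,i=1
  #.###|.  b23=0 t=0,i=6
  #.##.|.  b22=0 t=2,i=8
  #.#.#|.  b21=0 t=2,i=4
  #.#..|.  b20=0 t=2,i=18
  #..##|#  b19=1 t=3,i=14
  #..#.|.  b18=0 t=3,i=18
  #...#|.  b17=0 t=0,i=2
  #....|#  b16=1 t=0,i=10
  .####|#  b15=1 t=0,i=18
  .###.|.  b14=0 t=0,i=7
  .##.#|#  b13=1 t=2,i=9
  .##..|#  b12=1 t=1,i=4
  .#.##|.  b11=0 t=0,i=5
  .#.#.|.  b10=0 t=2,i=3
  .#..#|.  b9=0 t=3,i=13
  .#...|#  b8=1 t=1,i=11
  ..###|#  b7=1 t=0,i=17
  ..##.|.  b6=0 t=1,i=3
  ..#.#|#  b5=1 t=0,i=4
  ..#..|.  b4=0 t=1,i=10
  ...##|#  b3=1 t=0,i=16
  ...#.|#  b2=1 t=0,i=3
  ....#|#  b1=1 t=0,i=15
  .....|.  b0=0 t=0,i=11
  bits 01101010000010011011000110101110 = 1779020206

1779020206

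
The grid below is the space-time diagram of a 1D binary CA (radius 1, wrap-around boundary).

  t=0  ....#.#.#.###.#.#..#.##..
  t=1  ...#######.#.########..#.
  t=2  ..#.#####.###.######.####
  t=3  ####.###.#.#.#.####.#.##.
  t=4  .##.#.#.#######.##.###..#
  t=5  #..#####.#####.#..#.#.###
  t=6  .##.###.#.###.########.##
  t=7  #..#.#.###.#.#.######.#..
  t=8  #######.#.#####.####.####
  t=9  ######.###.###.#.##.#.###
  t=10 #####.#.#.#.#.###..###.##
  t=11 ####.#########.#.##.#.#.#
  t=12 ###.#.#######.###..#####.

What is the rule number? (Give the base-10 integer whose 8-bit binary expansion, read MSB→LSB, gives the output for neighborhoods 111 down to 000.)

182

  ### -> #   bit 7 = 1  t=0,i=11
  ##. -> .   bit 6 = 0  t=0,i=12
  #.# -> #   bit 5 = 1  t=0,i=5
  #.. -> #   bit 4 = 1  t=0,i=17
  .## -> .   bit 3 = 0  t=0,i=10
  .#. -> #   bit 2 = 1  t=0,i=4
  ..# -> #   bit 1 = 1  t=0,i=3
  ... -> .   bit 0 = 0  t=0,i=0
  bits 10110110 = 182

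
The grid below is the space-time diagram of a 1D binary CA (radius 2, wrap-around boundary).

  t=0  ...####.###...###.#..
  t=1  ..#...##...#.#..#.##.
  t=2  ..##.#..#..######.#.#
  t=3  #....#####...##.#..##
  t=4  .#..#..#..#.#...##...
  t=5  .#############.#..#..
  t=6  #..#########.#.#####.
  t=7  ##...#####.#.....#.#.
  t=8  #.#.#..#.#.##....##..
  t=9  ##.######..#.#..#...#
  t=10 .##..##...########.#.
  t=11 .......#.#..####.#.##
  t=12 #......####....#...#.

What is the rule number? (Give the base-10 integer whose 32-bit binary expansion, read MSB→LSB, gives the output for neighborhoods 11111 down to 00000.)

2840856376

  #####|#  b31=1 t=2,i=13
  ####.|.  b30=0 t=0,i=5
  ###.#|#  b29=1 t=0,i=6
  ###..|.  b28=0 t=0,i=10
  ##.##|#  b27=1 t=0,i=7
  ##.#.|.  b26=0 t=0,i=17
  ##..#|.  b25=0 t=8,i=19
  ##...|#  b24=1 t=0,i=11
  #.###|.  b23=0 t=0,i=8
  #.##.|#  b22=1 t=1,i=18
  #.#.#|.  b21=0 t=2,i=18
  #.#..|#  b20=1 t=0,i=18
  #..##|.  b19=0 t=2,i=1
  #..#.|#  b18=1 t=1,i=15
  #...#|.  b17=0 t=0,i=12
  #....|.  b16=0 t=0,i=20
  .####|.  b15=0 t=0,i=4
  .###.|.  b14=0 t=0,i=9
  .##.#|.  b13=0 t=2,i=3
  .##..|.  b12=0 t=1,i=7
  .#.##|.  b11=0 t=1,i=17
  .#.#.|#  b10=1 t=1,i=12
  .#..#|#  b9=1 t=1,i=14
  .#...|#  b8=1 t=0,i=19
  ..###|.  b7=0 t=0,i=3
  ..##.|.  b6=0 t=1,i=6
  ..#.#|#  b5=1 t=1,i=11
  ..#..|#  b4=1 t=1,i=2
  ...##|#  b3=1 t=0,i=2
  ...#.|.  b2=0 t=1,i=1
  ....#|.  b1=0 t=0,i=1
  .....|.  b0=0 t=0,i=0
  bits 10101001010101000000011100111000 = 2840856376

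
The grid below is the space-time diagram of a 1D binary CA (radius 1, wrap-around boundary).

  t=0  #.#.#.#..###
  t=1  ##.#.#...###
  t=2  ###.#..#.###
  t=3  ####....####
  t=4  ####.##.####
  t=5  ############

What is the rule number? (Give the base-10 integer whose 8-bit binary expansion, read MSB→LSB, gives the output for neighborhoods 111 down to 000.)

233

  nb ###: next=#  (t=0,i=10, bit7=1)
  nb ##.: next=#  (t=0,i=0, bit6=1)
  nb #.#: next=#  (t=0,i=1, bit5=1)
  nb #..: next=.  (t=0,i=7, bit4=0)
  nb .##: next=#  (t=0,i=9, bit3=1)
  nb .#.: next=.  (t=0,i=2, bit2=0)
  nb ..#: next=.  (t=0,i=8, bit1=0)
  nb ...: next=#  (t=1,i=7, bit0=1)
  bits 11101001 = 233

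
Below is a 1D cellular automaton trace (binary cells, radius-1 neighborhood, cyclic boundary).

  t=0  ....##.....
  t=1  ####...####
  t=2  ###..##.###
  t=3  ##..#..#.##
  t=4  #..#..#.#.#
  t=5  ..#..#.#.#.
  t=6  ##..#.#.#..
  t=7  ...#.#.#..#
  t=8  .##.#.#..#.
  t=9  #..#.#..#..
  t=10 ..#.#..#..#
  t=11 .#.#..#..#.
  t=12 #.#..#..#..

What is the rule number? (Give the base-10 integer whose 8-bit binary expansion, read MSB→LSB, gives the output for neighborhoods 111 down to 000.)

  ###|#  b7=1 t=1,i=0
  ##.|.  b6=0 t=0,i=5
  #.#|#  b5=1 t=2,i=7
  #..|.  b4=0 t=0,i=6
  .##|.  b3=0 t=0,i=4
  .#.|.  b2=0 t=3,i=4
  ..#|#  b1=1 t=0,i=3
  ...|#  b0=1 t=0,i=0
  bits 10100011 = 163

163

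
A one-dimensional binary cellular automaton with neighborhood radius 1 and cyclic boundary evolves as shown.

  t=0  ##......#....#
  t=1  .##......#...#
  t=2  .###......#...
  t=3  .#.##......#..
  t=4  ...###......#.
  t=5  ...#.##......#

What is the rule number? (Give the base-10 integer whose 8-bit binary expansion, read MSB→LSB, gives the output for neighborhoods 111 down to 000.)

88

  ###|.  b7=0 t=0,i=0
  ##.|#  b6=1 t=0,i=1
  #.#|.  b5=0 t=1,i=0
  #..|#  b4=1 t=0,i=2
  .##|#  b3=1 t=0,i=13
  .#.|.  b2=0 t=0,i=8
  ..#|.  b1=0 t=0,i=7
  ...|.  b0=0 t=0,i=3
  bits 01011000 = 88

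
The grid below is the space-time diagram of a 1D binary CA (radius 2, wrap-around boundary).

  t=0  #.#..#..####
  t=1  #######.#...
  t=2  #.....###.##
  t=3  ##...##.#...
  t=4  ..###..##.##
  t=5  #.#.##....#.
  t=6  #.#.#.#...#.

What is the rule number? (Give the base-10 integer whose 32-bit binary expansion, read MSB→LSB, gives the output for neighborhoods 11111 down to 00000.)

  nb #####: next=.  (t=0,i=10, bit31=0)
  nb ####.: next=.  (t=0,i=11, bit30=0)
  nb ###.#: next=#  (t=0,i=0, bit29=1)
  nb ###..: next=#  (t=2,i=0, bit28=1)
  nb ##.##: next=.  (t=2,i=9, bit27=0)
  nb ##.#.: next=#  (t=0,i=1, bit26=1)
  nb ##..#: next=#  (t=4,i=0, bit25=1)
  nb ##...: next=#  (t=2,i=1, bit24=1)
  nb #.###: next=.  (t=2,i=10, bit23=0)
  nb #.##.: next=#  (t=4,i=10, bit22=1)
  nb #.#.#: next=#  (t=5,i=0, bit21=1)
  nb #.#..: next=#  (t=0,i=2, bit20=1)
  nb #..##: next=.  (t=0,i=7, bit19=0)
  nb #..#.: next=#  (t=0,i=4, bit18=1)
  nb #...#: next=#  (t=1,i=10, bit17=1)
  nb #....: next=.  (t=2,i=2, bit16=0)
  nb .####: next=.  (t=0,i=9, bit15=0)
  nb .###.: next=.  (t=2,i=7, bit14=0)
  nb .##.#: next=.  (t=3,i=6, bit13=0)
  nb .##..: next=.  (t=3,i=1, bit12=0)
  nb .#.##: next=.  (t=5,i=3, bit11=0)
  nb .#.#.: next=.  (t=5,i=1, bit10=0)
  nb .#..#: next=#  (t=0,i=3, bit9=1)
  nb .#...: next=.  (t=1,i=9, bit8=0)
  nb ..###: next=#  (t=0,i=8, bit7=1)
  nb ..##.: next=.  (t=3,i=0, bit6=0)
  nb ..#.#: next=#  (t=5,i=10, bit5=1)
  nb ..#..: next=#  (t=0,i=5, bit4=1)
  nb ...##: next=#  (t=1,i=11, bit3=1)
  nb ...#.: next=.  (t=5,i=9, bit2=0)
  nb ....#: next=.  (t=2,i=4, bit1=0)
  nb .....: next=.  (t=2,i=3, bit0=0)
  bits 00110111011101100000001010111000 = 930480824

930480824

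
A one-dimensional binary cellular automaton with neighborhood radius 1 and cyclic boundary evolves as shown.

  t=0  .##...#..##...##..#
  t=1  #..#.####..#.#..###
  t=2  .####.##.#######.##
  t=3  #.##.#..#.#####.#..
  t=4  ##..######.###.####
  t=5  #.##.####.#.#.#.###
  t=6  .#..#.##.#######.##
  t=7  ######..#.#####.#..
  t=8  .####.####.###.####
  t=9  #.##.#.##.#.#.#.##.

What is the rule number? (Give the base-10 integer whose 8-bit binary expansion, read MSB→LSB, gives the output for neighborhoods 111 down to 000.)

182

  nb ###: next=#  (t=1,i=6, bit7=1)
  nb ##.: next=.  (t=0,i=2, bit6=0)
  nb #.#: next=#  (t=0,i=0, bit5=1)
  nb #..: next=#  (t=0,i=3, bit4=1)
  nb .##: next=.  (t=0,i=1, bit3=0)
  nb .#.: next=#  (t=0,i=6, bit2=1)
  nb ..#: next=#  (t=0,i=5, bit1=1)
  nb ...: next=.  (t=0,i=4, bit0=0)
  bits 10110110 = 182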